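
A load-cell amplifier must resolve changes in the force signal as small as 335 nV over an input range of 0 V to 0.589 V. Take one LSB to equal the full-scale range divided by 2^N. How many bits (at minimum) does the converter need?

21 bits

Full-scale range = 0.589 V.
0.589 V / 335 nV = 1.758e6. Since 2^20 = 1048576 and 2^21 = 2097152, N = 21.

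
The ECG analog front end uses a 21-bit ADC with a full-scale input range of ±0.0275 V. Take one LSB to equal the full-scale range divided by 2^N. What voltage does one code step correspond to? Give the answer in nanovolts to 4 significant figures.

26.23 nV

Range = 0.0275 − (-0.0275) = 0.055 V.
There are 2^21 = 2097152 steps.
One LSB is 0.055 V / 2097152 = 26.23 nV.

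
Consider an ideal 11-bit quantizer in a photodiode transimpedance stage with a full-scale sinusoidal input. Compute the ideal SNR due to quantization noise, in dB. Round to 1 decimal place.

68.0 dB

For an ideal N-bit converter with full-scale sine input, SNR = 6.02 N + 1.76 dB. SNR = 6.02 × 11 + 1.76 = 66.22 + 1.76 = 67.98 dB.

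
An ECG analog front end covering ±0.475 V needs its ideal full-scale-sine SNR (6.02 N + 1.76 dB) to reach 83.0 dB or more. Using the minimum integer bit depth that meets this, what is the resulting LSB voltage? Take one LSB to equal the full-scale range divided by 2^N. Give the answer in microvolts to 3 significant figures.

58.0 µV

The full-scale span is 0.475 − (-0.475) = 0.95 V.
Required N = ⌈(83.0 − 1.76)/6.02⌉ = ⌈13.495⌉ = 14.
LSB = 0.95 V / 2^14 = 58.0 µV.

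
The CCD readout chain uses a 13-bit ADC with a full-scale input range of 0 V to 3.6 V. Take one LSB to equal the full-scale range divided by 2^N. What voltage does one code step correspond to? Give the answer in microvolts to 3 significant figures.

439 µV

V_FS = 3.6 V.
2^13 = 8192 levels.
LSB = 3.6 V / 2^13 = 439 µV.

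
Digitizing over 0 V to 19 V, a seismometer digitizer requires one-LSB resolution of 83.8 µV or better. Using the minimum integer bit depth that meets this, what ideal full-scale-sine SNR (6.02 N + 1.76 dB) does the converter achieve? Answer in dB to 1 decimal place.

Range is 19 V.
Required number of levels: 19/83.8 µV = 226730; smallest N with 2^N ≥ that is 18.
Ideal SNR at N = 18: 6.02·18 + 1.76 = 110.1 dB.

110.1 dB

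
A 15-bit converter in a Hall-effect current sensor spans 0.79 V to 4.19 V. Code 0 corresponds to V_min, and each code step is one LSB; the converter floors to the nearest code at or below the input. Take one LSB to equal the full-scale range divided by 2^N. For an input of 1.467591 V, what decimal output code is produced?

The full-scale span is 4.19 − (0.79) = 3.4 V. LSB = 3.4 V / 2^15 ≈ 103.8 µV.
V_in − V_min = 1.467591 − (0.79) = 0.677591 V.
Divide by LSB: 0.677591 × 32768/3.4 = 6530.3829.
Truncating gives code 6530.

6530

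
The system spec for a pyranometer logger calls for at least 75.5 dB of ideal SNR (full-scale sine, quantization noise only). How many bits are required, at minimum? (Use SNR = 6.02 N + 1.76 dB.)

13 bits

Required N = ⌈(75.5 − 1.76)/6.02⌉ = ⌈12.249⌉ = 13.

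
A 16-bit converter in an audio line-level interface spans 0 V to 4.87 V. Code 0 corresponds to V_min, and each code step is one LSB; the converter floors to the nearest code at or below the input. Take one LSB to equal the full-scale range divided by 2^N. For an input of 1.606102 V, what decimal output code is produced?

Full-scale range = 4.87 V. LSB = 4.87 V / 2^16 ≈ 74.31 µV.
code = ⌊(V_in − V_min)/LSB⌋ = ⌊(V_in − V_min) × 2^16 / range⌋
     = ⌊(1.606102 − (0)) × 65536 / 4.87⌋ = ⌊1.606102 × 65536/4.87⌋
     = ⌊21613.450⌋ = 21613.

21613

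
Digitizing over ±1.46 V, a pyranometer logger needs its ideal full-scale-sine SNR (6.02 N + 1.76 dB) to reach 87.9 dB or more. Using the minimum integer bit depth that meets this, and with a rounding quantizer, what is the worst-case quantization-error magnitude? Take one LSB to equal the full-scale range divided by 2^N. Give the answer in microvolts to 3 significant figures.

Full-scale range = 1.46 V − (-1.46 V) = 2.92 V.
Required N = ⌈(87.9 − 1.76)/6.02⌉ = ⌈14.309⌉ = 15.
Step size = 2.92/32768 V = 89.111 µV.
Half an LSB is 44.6 µV.

44.6 µV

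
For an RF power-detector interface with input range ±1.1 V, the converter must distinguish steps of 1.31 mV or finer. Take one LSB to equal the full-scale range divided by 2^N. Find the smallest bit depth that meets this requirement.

Range = 1.1 − (-1.1) = 2.2 V.
Required number of levels: 2.2/1.31 mV = 1679.4; smallest N with 2^N ≥ that is 11.

11 bits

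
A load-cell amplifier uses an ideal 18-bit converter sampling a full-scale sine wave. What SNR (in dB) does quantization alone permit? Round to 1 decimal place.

Ideal quantization SNR: 6.02 × 18 + 1.76 dB = 110.1 dB.

110.1 dB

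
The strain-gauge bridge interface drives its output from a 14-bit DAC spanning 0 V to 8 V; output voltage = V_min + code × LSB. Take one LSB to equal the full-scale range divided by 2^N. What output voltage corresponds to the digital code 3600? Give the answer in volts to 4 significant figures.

1.758 V

Range is 8 V. LSB = 8 V / 2^14.
V_out = V_min + code × LSB = 0 V + 3600 × 8 V / 16384
      = 0 V + 1.75781 V = 1.75781 V.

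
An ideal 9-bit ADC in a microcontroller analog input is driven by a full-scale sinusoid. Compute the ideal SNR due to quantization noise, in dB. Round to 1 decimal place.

55.9 dB

SNR = 6.02·9 + 1.76 = 55.94 dB.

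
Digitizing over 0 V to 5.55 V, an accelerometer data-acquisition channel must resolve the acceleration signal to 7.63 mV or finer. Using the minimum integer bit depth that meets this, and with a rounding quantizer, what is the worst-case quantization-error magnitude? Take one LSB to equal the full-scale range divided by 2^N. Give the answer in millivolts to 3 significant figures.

Full-scale range = 5.55 V.
5.55 V / 7.63 mV = 727.4. Since 2^9 = 512 and 2^10 = 1024, N = 10.
LSB = 5.55 V ÷ 2^10 = 5.55/1024 V = 5.4199 mV.
Half an LSB is 2.71 mV.

2.71 mV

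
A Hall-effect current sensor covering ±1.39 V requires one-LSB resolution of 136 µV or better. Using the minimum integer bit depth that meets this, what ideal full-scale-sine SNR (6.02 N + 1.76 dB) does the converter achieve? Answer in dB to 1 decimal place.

92.1 dB

Range = 1.39 − (-1.39) = 2.78 V.
Levels needed ≥ 2.78/136 µV = 20440. 2^15 = 32768 suffices, so N_min = 15.
Ideal SNR at N = 15: 6.02·15 + 1.76 = 92.1 dB.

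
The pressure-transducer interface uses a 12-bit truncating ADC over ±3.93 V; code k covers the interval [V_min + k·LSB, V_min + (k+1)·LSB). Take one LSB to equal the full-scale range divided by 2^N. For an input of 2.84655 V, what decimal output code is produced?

Span: 3.93 V − (-3.93 V) = 7.86 V. LSB = 7.86 V / 2^12 ≈ 1.919 mV.
(V_in − V_min) × 2^12/range = (2.84655 − (-3.93)) × 4096/7.86 = 3531.393.
Floor → code = 3531.

3531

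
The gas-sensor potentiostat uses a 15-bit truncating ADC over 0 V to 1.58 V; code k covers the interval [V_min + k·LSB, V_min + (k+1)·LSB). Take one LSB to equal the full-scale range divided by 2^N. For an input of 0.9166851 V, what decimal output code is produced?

19011

Range is 1.58 V. LSB = 1.58 V / 2^15 ≈ 48.22 µV.
V_in − V_min = 0.9166851 − (0) = 0.9166851 V.
Divide by LSB: 0.9166851 × 32768/1.58 = 19011.3528.
Truncating gives code 19011.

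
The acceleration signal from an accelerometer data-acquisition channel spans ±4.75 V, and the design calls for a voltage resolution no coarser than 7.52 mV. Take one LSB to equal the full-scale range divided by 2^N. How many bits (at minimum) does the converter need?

11 bits

Full-scale range = 4.75 V − (-4.75 V) = 9.5 V.
Need 2^N ≥ 9.5 V / 7.52 mV = 1263 → N_min = 11.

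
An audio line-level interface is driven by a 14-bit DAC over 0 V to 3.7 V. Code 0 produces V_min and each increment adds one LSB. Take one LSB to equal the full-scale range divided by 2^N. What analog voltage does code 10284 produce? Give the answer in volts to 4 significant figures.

2.322 V

Full-scale range = 3.7 V. LSB = 3.7 V / 2^14.
V_out = 0 + 10284 × (3.7/16384) V
      = 0 V + 2.32244 V = 2.32244 V.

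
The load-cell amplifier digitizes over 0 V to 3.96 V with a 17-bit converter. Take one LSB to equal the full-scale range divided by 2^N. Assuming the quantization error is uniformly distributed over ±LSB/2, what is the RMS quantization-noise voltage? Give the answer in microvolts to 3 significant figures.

8.72 µV

Span = 3.96 V.
Step size = 3.96/131072 V = 30.212 µV.
σ_q = LSB/√12 = 30.212 µV/3.4641 = 8.72 µV.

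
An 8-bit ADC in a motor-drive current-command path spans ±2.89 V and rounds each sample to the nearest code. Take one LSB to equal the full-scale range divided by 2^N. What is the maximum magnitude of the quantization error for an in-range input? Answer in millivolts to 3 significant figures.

11.3 mV

The full-scale span is 2.89 − (-2.89) = 5.78 V.
LSB = 5.78 V / 2^8 = 22.578 mV.
A rounding quantizer has |error| ≤ LSB/2 = 11.3 mV.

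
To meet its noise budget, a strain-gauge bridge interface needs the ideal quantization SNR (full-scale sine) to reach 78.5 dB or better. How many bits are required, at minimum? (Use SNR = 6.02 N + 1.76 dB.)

Required N = ⌈(78.5 − 1.76)/6.02⌉ = ⌈12.748⌉ = 13.

13 bits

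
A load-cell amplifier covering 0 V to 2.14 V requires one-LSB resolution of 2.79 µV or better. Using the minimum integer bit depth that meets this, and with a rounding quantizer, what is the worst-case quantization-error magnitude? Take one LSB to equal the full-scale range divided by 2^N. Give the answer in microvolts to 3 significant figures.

Full-scale range = 2.14 V.
2.14 V / 2.79 µV = 767000. Since 2^19 = 524288 and 2^20 = 1048576, N = 20.
One LSB is 2.14 V / 1048576 = 2.0409 µV.
Max error for round-to-nearest is LSB/2 = 1.02 µV.

1.02 µV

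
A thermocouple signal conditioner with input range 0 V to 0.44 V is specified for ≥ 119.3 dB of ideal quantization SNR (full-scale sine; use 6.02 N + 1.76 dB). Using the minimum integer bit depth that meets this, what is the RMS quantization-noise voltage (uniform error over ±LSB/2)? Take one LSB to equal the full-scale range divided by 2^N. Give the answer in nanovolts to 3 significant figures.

Span = 0.44 V.
N ≥ (119.3 − 1.76)/6.02 = 19.525 → N_min = 20.
One LSB is 0.44 V / 1048576 = 419.62 nV.
V_rms = LSB/√12 = 121 nV.

121 nV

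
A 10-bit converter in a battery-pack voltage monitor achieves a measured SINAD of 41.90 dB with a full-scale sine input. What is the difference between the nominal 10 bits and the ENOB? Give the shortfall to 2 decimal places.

3.33 bits

N_eff = (41.90 − 1.76)/6.02 = 6.6678 bits.
Shortfall = 10 − 6.6678 = 3.3322 bits.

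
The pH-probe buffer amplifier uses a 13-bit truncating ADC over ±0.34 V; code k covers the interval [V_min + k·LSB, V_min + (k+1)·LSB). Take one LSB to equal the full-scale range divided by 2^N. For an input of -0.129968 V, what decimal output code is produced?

2530

The full-scale span is 0.34 − (-0.34) = 0.68 V. LSB = 0.68 V / 2^13 ≈ 83.01 µV.
(V_in − V_min) × 2^13/range = (-0.129968 − (-0.34)) × 8192/0.68 = 2530.268.
Floor → code = 2530.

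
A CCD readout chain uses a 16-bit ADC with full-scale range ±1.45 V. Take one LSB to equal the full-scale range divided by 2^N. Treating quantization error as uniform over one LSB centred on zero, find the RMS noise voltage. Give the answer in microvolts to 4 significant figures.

Range = 1.45 − (-1.45) = 2.9 V.
Step size = 2.9/65536 V = 44.2505 µV.
For a uniform distribution on [−LSB/2, +LSB/2], V_rms = LSB/√12 = 44.2505 µV/3.4641 = 12.77 µV.

12.77 µV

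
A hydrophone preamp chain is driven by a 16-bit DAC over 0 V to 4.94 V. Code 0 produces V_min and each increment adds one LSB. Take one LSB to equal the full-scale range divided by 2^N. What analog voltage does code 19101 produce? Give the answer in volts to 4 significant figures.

1.440 V

V_FS = 4.94 V. LSB = 4.94 V / 2^16.
V_out = 0 + 19101 × (4.94/65536) V
      = 0 V + 1.43980 V = 1.43980 V.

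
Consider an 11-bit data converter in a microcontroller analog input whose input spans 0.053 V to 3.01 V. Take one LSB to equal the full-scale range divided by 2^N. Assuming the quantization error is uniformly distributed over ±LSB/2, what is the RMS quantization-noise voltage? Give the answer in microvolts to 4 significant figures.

416.8 µV

Full-scale range = 3.01 V − (0.053 V) = 2.957 V.
LSB = 2.957 V ÷ 2^11 = 2.957/2048 V = 1.44385 mV.
σ_q = LSB/√12 = 1.44385 mV/3.4641 = 416.8 µV.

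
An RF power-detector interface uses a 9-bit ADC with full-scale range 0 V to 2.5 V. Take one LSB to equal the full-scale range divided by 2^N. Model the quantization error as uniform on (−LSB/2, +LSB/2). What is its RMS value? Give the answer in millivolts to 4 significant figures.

Full-scale range = 2.5 V.
LSB = 2.5 V ÷ 2^9 = 2.5/512 V = 4.88281 mV.
RMS of a uniform error over width LSB is LSB/√12 = 1.410 mV.

1.410 mV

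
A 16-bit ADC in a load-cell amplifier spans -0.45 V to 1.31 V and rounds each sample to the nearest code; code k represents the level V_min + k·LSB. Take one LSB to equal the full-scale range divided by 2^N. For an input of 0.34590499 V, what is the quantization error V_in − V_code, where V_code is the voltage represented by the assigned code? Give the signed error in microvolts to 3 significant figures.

−10.5 µV

Range = 1.31 − (-0.45) = 1.76 V. LSB = 1.76 V / 2^16 ≈ 26.86 µV.
Position in LSBs: (0.34590499 − (-0.45)) × 65536/1.76 = 29636.6076; rounding gives k = 29637.
Reconstructed level: -0.45 + 29637 × 1.76/65536 V = 0.34591552734 V.
e = 0.34590499 − (0.34591552734) = −10.5 µV.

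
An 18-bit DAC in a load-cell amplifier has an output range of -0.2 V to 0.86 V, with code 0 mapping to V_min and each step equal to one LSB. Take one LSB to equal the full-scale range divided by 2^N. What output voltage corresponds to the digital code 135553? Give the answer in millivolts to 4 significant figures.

348.1 mV

Full-scale range = 0.86 V − (-0.2 V) = 1.06 V. LSB = 1.06 V / 2^18.
V_out = -0.2 + 135553 × (1.06/262144) V
      = -0.2 + 0.548119 = 0.348119 V.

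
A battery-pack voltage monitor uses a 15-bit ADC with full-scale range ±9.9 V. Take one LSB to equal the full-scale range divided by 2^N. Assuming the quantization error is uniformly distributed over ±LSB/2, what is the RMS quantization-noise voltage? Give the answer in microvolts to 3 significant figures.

174 µV

Full-scale range = 9.9 V − (-9.9 V) = 19.8 V.
Step size = 19.8/32768 V = 0.60425 mV.
RMS of a uniform error over width LSB is LSB/√12 = 174 µV.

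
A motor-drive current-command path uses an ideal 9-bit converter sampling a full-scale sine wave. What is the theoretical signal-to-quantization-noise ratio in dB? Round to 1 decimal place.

SNR = 6.02·9 + 1.76 = 55.94 dB.

55.9 dB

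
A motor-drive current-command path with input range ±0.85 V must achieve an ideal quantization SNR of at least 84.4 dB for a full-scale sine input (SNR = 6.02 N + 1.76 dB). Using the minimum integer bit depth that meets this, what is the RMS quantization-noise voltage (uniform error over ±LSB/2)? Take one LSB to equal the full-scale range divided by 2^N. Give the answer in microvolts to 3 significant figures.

Full-scale range = 0.85 V − (-0.85 V) = 1.7 V.
Solving 6.02 N ≥ 84.4 − 1.76: N ≥ 13.728. Round up → N = 14.
Step size = 1.7/16384 V = 103.76 µV.
RMS noise = LSB/√12 = 30.0 µV.

30.0 µV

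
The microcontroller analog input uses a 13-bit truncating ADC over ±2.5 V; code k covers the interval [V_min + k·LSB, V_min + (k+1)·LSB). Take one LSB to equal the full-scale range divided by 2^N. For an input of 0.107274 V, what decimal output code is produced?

The full-scale span is 2.5 − (-2.5) = 5 V. LSB = 5 V / 2^13 ≈ 0.6104 mV.
V_in − V_min = 0.107274 − (-2.5) = 2.607274 V.
Divide by LSB: 2.607274 × 8192/5 = 4271.7577.
Truncating gives code 4271.

4271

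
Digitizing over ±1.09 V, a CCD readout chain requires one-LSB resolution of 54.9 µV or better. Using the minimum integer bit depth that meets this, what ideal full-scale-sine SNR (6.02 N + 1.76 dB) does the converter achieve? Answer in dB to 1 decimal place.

Range = 1.09 − (-1.09) = 2.18 V.
Levels needed ≥ 2.18/54.9 µV = 39710. 2^16 = 65536 suffices, so N_min = 16.
Ideal SNR at N = 16: 6.02·16 + 1.76 = 98.1 dB.

98.1 dB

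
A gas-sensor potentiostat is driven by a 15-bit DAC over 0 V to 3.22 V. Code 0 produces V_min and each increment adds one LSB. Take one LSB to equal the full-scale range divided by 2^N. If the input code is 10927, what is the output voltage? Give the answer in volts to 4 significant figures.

1.074 V

Range is 3.22 V. LSB = 3.22 V / 2^15.
V_out = V_min + code × LSB = 0 V + 10927 × 3.22 V / 32768
      = 0 + 1.07376 = 1.07376 V.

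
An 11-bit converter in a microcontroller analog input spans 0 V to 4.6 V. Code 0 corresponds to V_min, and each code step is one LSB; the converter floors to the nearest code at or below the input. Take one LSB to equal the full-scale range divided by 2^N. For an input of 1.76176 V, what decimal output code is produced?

Full-scale range = 4.6 V. LSB = 4.6 V / 2^11 ≈ 2.246 mV.
V_in − V_min = 1.76176 − (0) = 1.76176 V.
Divide by LSB: 1.76176 × 2048/4.6 = 784.3662.
Truncating gives code 784.

784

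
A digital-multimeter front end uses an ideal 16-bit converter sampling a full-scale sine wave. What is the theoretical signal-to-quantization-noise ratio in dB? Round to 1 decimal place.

SNR = 6.02·16 + 1.76 = 98.08 dB.

98.1 dB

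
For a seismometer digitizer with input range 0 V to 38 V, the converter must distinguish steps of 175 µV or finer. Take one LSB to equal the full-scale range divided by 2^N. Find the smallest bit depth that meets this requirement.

18 bits

V_FS = 38 V.
38 V / 175 µV = 217100. Since 2^17 = 131072 and 2^18 = 262144, N = 18.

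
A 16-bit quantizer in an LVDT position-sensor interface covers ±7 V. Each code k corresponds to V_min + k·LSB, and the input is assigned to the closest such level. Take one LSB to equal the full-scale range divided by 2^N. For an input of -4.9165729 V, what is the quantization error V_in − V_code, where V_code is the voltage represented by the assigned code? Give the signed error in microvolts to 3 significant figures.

−38.5 µV

Full-scale range = 7 V − (-7 V) = 14 V. LSB = 14 V / 2^16 ≈ 213.6 µV.
(-4.9165729 − (-7)) / LSB = 2.0834271 × 65536/14 = 9752.8199. Nearest integer: k = 9753.
V_code = -7 + (9753/65536) × 14 = -4.9165344238 V.
V_in − V_code = -4.9165729 − (-4.9165344238) = −38.5 µV.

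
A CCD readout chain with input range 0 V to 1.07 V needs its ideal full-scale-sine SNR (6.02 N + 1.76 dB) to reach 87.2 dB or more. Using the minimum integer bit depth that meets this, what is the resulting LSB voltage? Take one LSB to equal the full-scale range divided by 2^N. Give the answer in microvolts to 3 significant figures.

32.7 µV

V_FS = 1.07 V.
Required N = ⌈(87.2 − 1.76)/6.02⌉ = ⌈14.193⌉ = 15.
One LSB is 1.07 V / 32768 = 32.7 µV.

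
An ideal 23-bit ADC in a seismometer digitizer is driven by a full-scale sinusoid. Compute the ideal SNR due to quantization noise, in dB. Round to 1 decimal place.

140.2 dB

SNR = 6.02·23 + 1.76 = 140.22 dB.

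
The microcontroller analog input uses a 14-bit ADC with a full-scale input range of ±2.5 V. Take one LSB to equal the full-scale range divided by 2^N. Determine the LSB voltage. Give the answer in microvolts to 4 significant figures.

The full-scale span is 2.5 − (-2.5) = 5 V.
2^14 = 16384 levels.
LSB = 5 V ÷ 2^14 = 5/16384 V = 305.2 µV.

305.2 µV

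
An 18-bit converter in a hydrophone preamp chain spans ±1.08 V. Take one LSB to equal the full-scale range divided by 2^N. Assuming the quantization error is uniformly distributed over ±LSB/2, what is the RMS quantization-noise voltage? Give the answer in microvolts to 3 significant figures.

2.38 µV

Span: 1.08 V − (-1.08 V) = 2.16 V.
Step size = 2.16/262144 V = 8.2397 µV.
V_rms = LSB/√12 = 8.2397 µV / √12 = 2.38 µV.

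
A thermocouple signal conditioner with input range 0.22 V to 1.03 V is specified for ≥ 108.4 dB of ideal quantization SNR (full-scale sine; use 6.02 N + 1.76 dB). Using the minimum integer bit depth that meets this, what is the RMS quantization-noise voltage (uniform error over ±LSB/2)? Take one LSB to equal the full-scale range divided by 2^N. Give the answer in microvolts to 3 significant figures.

0.892 µV

Range = 1.03 − (0.22) = 0.81 V.
N ≥ (108.4 − 1.76)/6.02 = 17.714 → N_min = 18.
LSB = 0.81 V ÷ 2^18 = 0.81/262144 V = 3.0899 µV.
RMS noise = LSB/√12 = 0.892 µV.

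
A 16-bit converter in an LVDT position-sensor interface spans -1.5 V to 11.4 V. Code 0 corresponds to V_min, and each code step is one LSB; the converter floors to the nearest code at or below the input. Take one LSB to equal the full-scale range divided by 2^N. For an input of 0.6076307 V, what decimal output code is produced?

10707

Range = 11.4 − (-1.5) = 12.9 V. LSB = 12.9 V / 2^16 ≈ 196.8 µV.
V_in − V_min = 0.6076307 − (-1.5) = 2.1076307 V.
Divide by LSB: 2.1076307 × 65536/12.9 = 10707.4175.
Truncating gives code 10707.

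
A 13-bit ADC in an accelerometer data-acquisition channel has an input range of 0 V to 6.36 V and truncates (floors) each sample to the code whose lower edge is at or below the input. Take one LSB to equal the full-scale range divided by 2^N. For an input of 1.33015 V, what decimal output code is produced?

V_FS = 6.36 V. LSB = 6.36 V / 2^13 ≈ 0.7764 mV.
V_in − V_min = 1.33015 − (0) = 1.33015 V.
Divide by LSB: 1.33015 × 8192/6.36 = 1713.3001.
Truncating gives code 1713.

1713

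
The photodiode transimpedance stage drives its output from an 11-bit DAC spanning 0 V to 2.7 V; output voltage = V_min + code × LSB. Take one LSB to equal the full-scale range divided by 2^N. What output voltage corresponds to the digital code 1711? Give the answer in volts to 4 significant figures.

2.256 V

Full-scale range = 2.7 V. LSB = 2.7 V / 2^11.
V_out = V_min + code × LSB = 0 V + 1711 × 2.7 V / 2048
      = 0 V + 2.25571 V = 2.25571 V.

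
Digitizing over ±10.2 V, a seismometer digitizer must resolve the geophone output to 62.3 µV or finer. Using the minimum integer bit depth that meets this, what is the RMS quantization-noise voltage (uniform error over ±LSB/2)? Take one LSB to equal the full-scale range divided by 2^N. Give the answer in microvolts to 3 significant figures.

Full-scale range = 10.2 V − (-10.2 V) = 20.4 V.
Levels needed ≥ 20.4/62.3 µV = 327400. 2^19 = 524288 suffices, so N_min = 19.
LSB = 20.4 V ÷ 2^19 = 20.4/524288 V = 38.910 µV.
RMS noise = LSB/√12 = 11.2 µV.

11.2 µV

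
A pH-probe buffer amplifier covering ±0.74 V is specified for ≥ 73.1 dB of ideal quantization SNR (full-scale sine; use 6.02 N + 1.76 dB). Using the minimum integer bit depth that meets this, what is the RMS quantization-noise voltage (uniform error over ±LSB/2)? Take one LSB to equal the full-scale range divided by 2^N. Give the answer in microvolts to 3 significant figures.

Range = 0.74 − (-0.74) = 1.48 V.
6.02 N + 1.76 ≥ 73.1 gives N ≥ 11.850, so the minimum integer is 12.
Step size = 1.48/4096 V = 361.33 µV.
σ_q = LSB/√12 = 361.33 µV/3.4641 = 104 µV.

104 µV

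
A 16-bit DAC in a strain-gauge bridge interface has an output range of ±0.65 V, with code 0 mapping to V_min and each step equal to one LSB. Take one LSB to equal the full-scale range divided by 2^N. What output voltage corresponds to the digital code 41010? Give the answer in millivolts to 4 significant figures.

Range = 0.65 − (-0.65) = 1.3 V. LSB = 1.3 V / 2^16.
V_out = V_min + code × LSB = -0.65 V + 41010 × 1.3 V / 65536
      = -0.65 + 0.813492 = 0.163492 V.

163.5 mV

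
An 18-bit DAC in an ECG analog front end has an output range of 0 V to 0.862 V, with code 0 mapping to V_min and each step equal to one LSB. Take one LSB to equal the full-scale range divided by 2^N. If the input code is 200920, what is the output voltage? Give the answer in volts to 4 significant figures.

0.6607 V

Span = 0.862 V. LSB = 0.862 V / 2^18.
V_out = V_min + code × LSB = 0 V + 200920 × 0.862 V / 262144
      = 0 V + 0.660679 V = 0.660679 V.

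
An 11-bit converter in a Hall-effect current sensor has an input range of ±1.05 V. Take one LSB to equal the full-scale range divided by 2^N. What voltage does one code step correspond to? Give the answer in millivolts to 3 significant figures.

Span: 1.05 V − (-1.05 V) = 2.1 V.
There are 2^11 = 2048 steps.
LSB = 2.1 V ÷ 2^11 = 2.1/2048 V = 1.03 mV.

1.03 mV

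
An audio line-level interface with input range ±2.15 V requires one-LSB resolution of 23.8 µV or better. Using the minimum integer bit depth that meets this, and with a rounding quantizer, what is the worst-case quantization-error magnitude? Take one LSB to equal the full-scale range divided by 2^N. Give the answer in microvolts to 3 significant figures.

Span: 2.15 V − (-2.15 V) = 4.3 V.
Need 2^N ≥ 4.3 V / 23.8 µV = 180700 → N_min = 18.
Step size = 4.3/262144 V = 16.403 µV.
Max error for round-to-nearest is LSB/2 = 8.20 µV.

8.20 µV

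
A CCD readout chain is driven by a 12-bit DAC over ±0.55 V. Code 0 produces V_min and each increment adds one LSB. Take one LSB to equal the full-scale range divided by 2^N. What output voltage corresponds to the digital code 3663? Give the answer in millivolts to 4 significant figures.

433.7 mV

The full-scale span is 0.55 − (-0.55) = 1.1 V. LSB = 1.1 V / 2^12.
Output = V_min + (3663/4096) × range = -0.55 + 0.894287 × 1.1 V
      = -0.55 + 0.983716 = 0.433716 V.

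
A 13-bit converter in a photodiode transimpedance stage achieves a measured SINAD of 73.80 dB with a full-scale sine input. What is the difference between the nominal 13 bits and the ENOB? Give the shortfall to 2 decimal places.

1.03 bits

N_eff = (73.80 − 1.76)/6.02 = 11.9668 bits.
13 − 11.9668 = 1.03 bits below nominal.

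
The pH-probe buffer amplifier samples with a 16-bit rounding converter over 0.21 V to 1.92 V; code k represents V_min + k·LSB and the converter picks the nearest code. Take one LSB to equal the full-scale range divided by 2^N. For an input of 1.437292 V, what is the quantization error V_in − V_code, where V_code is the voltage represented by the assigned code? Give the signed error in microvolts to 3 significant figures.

Full-scale range = 1.92 V − (0.21 V) = 1.71 V. LSB = 1.71 V / 2^16 ≈ 26.09 µV.
(V_in − V_min)/LSB = (1.437292 − (0.21)) × 65536/1.71 = 47036.1453 → nearest code k = 47036.
V_code = 0.21 + (47036/65536) × 1.71 = 1.4372882080 V.
e = 1.437292 − (1.4372882080) = +3.79 µV.

+3.79 µV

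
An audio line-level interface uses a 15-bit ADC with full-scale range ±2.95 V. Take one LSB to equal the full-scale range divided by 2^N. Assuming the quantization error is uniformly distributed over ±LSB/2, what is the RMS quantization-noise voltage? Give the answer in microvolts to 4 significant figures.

51.98 µV

Range = 2.95 − (-2.95) = 5.9 V.
LSB = 5.9 V ÷ 2^15 = 5.9/32768 V = 180.054 µV.
V_rms = LSB/√12 = 180.054 µV / √12 = 51.98 µV.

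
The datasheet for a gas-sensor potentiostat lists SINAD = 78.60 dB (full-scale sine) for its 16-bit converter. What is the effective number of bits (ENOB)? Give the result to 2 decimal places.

12.76 bits

ENOB = (SINAD − 1.76) / 6.02 = (78.60 − 1.76) / 6.02 = 76.84 / 6.02 = 12.7641.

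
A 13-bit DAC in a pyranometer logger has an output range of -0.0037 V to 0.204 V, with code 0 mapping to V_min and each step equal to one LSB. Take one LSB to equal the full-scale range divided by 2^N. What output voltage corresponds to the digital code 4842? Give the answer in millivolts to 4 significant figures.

Range = 0.204 − (-0.0037) = 0.2077 V. LSB = 0.2077 V / 2^13.
Output = V_min + (4842/8192) × range = -0.0037 + 0.591064 × 0.2077 V
      = -0.0037 V + 0.122764 V = 0.119064 V.

119.1 mV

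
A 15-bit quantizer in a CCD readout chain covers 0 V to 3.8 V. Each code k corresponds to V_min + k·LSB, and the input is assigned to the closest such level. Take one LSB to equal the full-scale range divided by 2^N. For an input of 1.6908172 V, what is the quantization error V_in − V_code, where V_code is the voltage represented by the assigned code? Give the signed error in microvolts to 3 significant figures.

Full-scale range = 3.8 V. LSB = 3.8 V / 2^15 ≈ 116.0 µV.
Position in LSBs: (1.6908172 − (0)) × 32768/3.8 = 14580.1837; rounding gives k = 14580.
V_code = 0 + (14580/32768) × 3.8 = 1.6907958984 V.
e = 1.6908172 − (1.6907958984) = +21.3 µV.

+21.3 µV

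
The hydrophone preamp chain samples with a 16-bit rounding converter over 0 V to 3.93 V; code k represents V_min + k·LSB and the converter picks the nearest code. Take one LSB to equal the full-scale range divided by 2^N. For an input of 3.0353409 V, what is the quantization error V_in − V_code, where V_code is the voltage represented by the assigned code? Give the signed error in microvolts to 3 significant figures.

V_FS = 3.93 V. LSB = 3.93 V / 2^16 ≈ 59.97 µV.
Position in LSBs: (3.0353409 − (0)) × 65536/3.93 = 50616.8196; rounding gives k = 50617.
V_code = V_min + k × range/2^16 = 0 + 50617 × 3.93/65536 = 3.0353517151 V.
V_in − V_code = 3.0353409 − (3.0353517151) = −10.8 µV.

−10.8 µV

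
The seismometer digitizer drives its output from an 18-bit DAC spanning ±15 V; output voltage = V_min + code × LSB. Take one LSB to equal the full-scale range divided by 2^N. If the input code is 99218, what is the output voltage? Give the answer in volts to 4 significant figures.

Full-scale range = 15 V − (-15 V) = 30 V. LSB = 30 V / 2^18.
Output = V_min + (99218/262144) × range = -15 + 0.378487 × 30 V
      = -15 V + 11.3546 V = -3.64540 V.

-3.645 V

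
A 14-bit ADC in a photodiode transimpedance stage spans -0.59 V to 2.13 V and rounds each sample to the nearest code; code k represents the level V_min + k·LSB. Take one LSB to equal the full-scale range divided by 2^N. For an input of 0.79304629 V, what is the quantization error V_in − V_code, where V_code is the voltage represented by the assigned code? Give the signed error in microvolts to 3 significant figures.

−29.9 µV

Span: 2.13 V − (-0.59 V) = 2.72 V. LSB = 2.72 V / 2^14 ≈ 166.0 µV.
Position in LSBs: (0.79304629 − (-0.59)) × 16384/2.72 = 8330.8200; rounding gives k = 8331.
V_code = V_min + k × range/2^14 = -0.59 + 8331 × 2.72/16384 = 0.79307617188 V.
e = 0.79304629 − (0.79307617188) = −29.9 µV.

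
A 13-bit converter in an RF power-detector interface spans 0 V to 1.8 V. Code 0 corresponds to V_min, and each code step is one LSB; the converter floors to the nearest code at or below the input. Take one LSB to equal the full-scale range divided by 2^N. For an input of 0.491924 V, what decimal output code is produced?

2238

Range is 1.8 V. LSB = 1.8 V / 2^13 ≈ 219.7 µV.
V_in − V_min = 0.491924 − (0) = 0.491924 V.
Divide by LSB: 0.491924 × 8192/1.8 = 2238.8008.
Truncating gives code 2238.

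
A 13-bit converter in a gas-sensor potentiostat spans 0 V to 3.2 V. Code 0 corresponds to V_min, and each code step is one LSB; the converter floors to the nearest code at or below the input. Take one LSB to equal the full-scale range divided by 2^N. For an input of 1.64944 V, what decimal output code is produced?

V_FS = 3.2 V. LSB = 3.2 V / 2^13 ≈ 390.6 µV.
V_in − V_min = 1.64944 − (0) = 1.64944 V.
Divide by LSB: 1.64944 × 8192/3.2 = 4222.5664.
Truncating gives code 4222.

4222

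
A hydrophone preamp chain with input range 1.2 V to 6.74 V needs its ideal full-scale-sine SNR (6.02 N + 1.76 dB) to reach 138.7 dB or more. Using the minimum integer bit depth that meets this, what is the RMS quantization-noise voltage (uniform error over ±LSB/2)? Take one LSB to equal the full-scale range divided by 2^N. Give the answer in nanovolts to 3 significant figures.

191 nV

Range = 6.74 − (1.2) = 5.54 V.
6.02 N + 1.76 ≥ 138.7 gives N ≥ 22.748, so the minimum integer is 23.
Step size = 5.54/8388608 V = 0.66042 µV.
V_rms = LSB/√12 = 191 nV.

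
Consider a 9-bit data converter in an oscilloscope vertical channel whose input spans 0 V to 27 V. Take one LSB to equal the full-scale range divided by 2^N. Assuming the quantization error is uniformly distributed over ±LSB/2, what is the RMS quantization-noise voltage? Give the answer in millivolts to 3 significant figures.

Range is 27 V.
Step size = 27/512 V = 52.734 mV.
V_rms = LSB/√12 = 52.734 mV / √12 = 15.2 mV.

15.2 mV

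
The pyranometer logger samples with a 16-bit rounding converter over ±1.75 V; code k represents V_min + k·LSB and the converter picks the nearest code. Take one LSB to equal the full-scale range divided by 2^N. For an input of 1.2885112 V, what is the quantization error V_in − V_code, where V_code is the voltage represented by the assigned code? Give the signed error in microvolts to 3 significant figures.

−9.61 µV

Range = 1.75 − (-1.75) = 3.5 V. LSB = 3.5 V / 2^16 ≈ 53.41 µV.
Position in LSBs: (1.2885112 − (-1.75)) × 65536/3.5 = 56894.8200; rounding gives k = 56895.
V_code = V_min + k × range/2^16 = -1.75 + 56895 × 3.5/65536 = 1.2885208130 V.
Error = V_in − V_code = 1.2885112 − (1.2885208130) = −9.61 µV.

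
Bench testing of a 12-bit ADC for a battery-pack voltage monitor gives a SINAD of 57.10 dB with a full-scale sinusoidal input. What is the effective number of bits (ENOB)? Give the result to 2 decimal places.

9.19 bits

(57.10 − 1.76) / 6.02 = 55.34/6.02 = 9.1927 effective bits.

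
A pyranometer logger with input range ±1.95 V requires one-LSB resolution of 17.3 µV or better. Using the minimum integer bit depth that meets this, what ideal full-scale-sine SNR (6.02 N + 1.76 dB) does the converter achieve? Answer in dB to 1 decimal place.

110.1 dB

Full-scale range = 1.95 V − (-1.95 V) = 3.9 V.
Need 2^N ≥ 3.9 V / 17.3 µV = 225400 → N_min = 18.
SNR = 6.02 × 18 + 1.76 = 110.12 dB.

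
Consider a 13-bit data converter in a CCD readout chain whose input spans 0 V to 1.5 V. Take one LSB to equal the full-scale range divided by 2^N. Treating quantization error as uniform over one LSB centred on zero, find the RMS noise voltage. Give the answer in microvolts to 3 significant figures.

52.9 µV

V_FS = 1.5 V.
LSB = 1.5 V / 2^13 = 183.11 µV.
V_rms = LSB/√12 = 183.11 µV / √12 = 52.9 µV.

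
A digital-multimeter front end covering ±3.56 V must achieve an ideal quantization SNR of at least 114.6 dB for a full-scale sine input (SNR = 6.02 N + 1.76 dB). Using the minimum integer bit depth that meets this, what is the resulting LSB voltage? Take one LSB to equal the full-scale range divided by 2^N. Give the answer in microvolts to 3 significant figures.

13.6 µV

The full-scale span is 3.56 − (-3.56) = 7.12 V.
6.02 N + 1.76 ≥ 114.6 gives N ≥ 18.744, so the minimum integer is 19.
LSB = 7.12 V / 2^19 = 13.6 µV.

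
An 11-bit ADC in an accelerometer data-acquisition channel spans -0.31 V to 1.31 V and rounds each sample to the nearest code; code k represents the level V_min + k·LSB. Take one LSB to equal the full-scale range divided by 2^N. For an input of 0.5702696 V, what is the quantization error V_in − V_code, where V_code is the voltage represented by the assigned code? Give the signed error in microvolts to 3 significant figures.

Span: 1.31 V − (-0.31 V) = 1.62 V. LSB = 1.62 V / 2^11 ≈ 0.7910 mV.
(V_in − V_min)/LSB = (0.5702696 − (-0.31)) × 2048/1.62 = 1112.8347 → nearest code k = 1113.
V_code = -0.31 + (1113/2048) × 1.62 = 0.5704003906 V.
V_in − V_code = 0.5702696 − (0.5704003906) = −131 µV.

−131 µV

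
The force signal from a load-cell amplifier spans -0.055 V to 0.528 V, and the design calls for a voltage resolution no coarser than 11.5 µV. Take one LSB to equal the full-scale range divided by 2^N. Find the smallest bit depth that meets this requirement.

The full-scale span is 0.528 − (-0.055) = 0.583 V.
Required number of levels: 0.583/11.5 µV = 50696; smallest N with 2^N ≥ that is 16.

16 bits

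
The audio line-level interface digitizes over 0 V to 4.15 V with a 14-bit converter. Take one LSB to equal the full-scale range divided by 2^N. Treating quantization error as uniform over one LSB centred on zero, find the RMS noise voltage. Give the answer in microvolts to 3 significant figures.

Full-scale range = 4.15 V.
LSB = 4.15 V / 2^14 = 253.30 µV.
For a uniform distribution on [−LSB/2, +LSB/2], V_rms = LSB/√12 = 253.30 µV/3.4641 = 73.1 µV.

73.1 µV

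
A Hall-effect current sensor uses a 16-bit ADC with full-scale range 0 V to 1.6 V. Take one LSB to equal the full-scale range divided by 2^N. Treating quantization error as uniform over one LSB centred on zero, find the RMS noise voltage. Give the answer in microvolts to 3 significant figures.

V_FS = 1.6 V.
LSB = 1.6 V / 2^16 = 24.414 µV.
σ_q = LSB/√12 = 24.414 µV/3.4641 = 7.05 µV.

7.05 µV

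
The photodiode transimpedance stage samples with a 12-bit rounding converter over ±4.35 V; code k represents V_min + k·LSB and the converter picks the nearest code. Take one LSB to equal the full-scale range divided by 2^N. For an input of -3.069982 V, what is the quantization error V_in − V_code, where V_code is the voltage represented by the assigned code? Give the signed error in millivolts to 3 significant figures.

−0.768 mV

Full-scale range = 4.35 V − (-4.35 V) = 8.7 V. LSB = 8.7 V / 2^12 ≈ 2.124 mV.
Position in LSBs: (-3.069982 − (-4.35)) × 4096/8.7 = 602.6384; rounding gives k = 603.
Reconstructed level: -4.35 + 603 × 8.7/4096 V = -3.069213867 V.
e = -3.069982 − (-3.069213867) = −0.768 mV.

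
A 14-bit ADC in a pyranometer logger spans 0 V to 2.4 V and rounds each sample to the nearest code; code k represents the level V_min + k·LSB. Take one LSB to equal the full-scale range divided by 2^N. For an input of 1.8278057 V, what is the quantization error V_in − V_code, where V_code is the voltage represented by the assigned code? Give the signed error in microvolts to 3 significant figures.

−26.3 µV

Full-scale range = 2.4 V. LSB = 2.4 V / 2^14 ≈ 146.5 µV.
(1.8278057 − (0)) / LSB = 1.8278057 × 16384/2.4 = 12477.8202. Nearest integer: k = 12478.
Reconstructed level: 0 + 12478 × 2.4/16384 V = 1.8278320313 V.
V_in − V_code = 1.8278057 − (1.8278320313) = −26.3 µV.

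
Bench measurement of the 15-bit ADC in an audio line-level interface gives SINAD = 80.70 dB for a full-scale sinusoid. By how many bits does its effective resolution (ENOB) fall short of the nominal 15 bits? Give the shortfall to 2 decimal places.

1.89 bits

Effective bits = (80.70 − 1.76)/6.02 = 13.1130.
15 − 13.1130 = 1.89 bits below nominal.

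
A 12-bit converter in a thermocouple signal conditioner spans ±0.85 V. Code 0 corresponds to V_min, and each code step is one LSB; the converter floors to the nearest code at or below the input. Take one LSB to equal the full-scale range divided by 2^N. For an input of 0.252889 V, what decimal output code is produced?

2657

Full-scale range = 0.85 V − (-0.85 V) = 1.7 V. LSB = 1.7 V / 2^12 ≈ 415.0 µV.
(V_in − V_min) × 2^12/range = (0.252889 − (-0.85)) × 4096/1.7 = 2657.314.
Floor → code = 2657.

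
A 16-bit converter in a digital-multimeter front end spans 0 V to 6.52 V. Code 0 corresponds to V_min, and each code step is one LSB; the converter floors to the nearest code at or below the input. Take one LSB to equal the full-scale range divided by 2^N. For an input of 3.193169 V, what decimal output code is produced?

Span = 6.52 V. LSB = 6.52 V / 2^16 ≈ 99.49 µV.
(V_in − V_min) × 2^16/range = (3.193169 − (0)) × 65536/6.52 = 32096.246.
Floor → code = 32096.

32096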